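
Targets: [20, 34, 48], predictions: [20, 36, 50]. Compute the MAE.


Absolute errors: |20-20|=0, |34-36|=2, |48-50|=2
Sum = 4
MAE = 4/3 = 4/3

4/3


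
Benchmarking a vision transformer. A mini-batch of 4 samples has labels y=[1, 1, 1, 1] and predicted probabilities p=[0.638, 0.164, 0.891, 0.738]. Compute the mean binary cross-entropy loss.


L[0] = -ln(0.638) = 0.4494
L[1] = -ln(0.164) = 1.8079
L[2] = -ln(0.891) = 0.1154
L[3] = -ln(0.738) = 0.3038
mean = (0.4494 + 1.8079 + 0.1154 + 0.3038)/4 = 0.6691

0.6691


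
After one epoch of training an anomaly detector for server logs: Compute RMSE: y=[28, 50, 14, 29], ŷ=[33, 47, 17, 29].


MSE = 43/4 = 10.75
RMSE = √(43/4) = 3.2787

3.2787


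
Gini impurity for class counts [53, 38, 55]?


Probabilities: [53/146, 38/146, 55/146] ≈ [0.363, 0.2603, 0.3767]
Σpᵢ² = (2809 + 1444 + 3025)/146² = 7278/21316
Gini = 1 - Σpᵢ² = 1 - 7278/21316 = 0.6586

0.6586


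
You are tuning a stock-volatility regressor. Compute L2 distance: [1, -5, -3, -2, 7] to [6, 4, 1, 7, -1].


d = √((1-6)² + (-5-4)² + (-3-1)² + (-2-7)² + (7+ 1)²)
  = √(25 + 81 + 16 + 81 + 64)
  = √267 = 16.3401

16.3401


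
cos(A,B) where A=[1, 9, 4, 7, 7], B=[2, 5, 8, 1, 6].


A·B = 1·2 + 9·5 + 4·8 + 7·1 + 7·6 = 128
‖A‖ = √196 = 14, ‖B‖ = √130 = 11.4018
cos = 128/(√196·√130) = 128/√25480 = 0.8019

0.8019


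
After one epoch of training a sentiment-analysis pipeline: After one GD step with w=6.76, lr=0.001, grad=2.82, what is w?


w_new = w - α·∇
= 6.76 - 0.001·2.82
= 6.76 - 0.00282
= 6.75718

6.75718


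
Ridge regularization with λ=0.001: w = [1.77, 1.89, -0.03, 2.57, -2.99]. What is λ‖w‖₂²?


‖w‖₂² = (1.77)² + (1.89)² + (-0.03)² + (2.57)² + (-2.99)²
     = 3.1329 + 3.5721 + 0.0009 + 6.6049 + 8.9401
     = 22.2509
λ·‖w‖₂² = 0.001·22.2509 = 0.022251

0.022251


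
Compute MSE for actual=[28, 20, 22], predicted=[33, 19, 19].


Squared errors: (28-33)²=25, (20-19)²=1, (22-19)²=9
Sum = 35
MSE = 35/3 = 35/3

35/3


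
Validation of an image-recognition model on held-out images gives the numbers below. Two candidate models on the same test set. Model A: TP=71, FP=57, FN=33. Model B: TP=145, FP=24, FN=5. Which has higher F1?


Model A: P=71/128=0.5547, R=71/104=0.6827, F1=2PR/(P+R)=2TP/(2TP+FP+FN)=142/232=0.6121
Model B: P=145/169=0.858, R=145/150=0.9667, F1=2PR/(P+R)=2TP/(2TP+FP+FN)=290/319=0.9091
0.6121 < 0.9091 → Model B

Model B


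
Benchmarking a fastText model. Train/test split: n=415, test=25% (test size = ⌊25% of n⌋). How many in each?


Test = ⌊415·25/100⌋ = 103
Train = 415 - 103 = 312

Train: 312, Test: 103


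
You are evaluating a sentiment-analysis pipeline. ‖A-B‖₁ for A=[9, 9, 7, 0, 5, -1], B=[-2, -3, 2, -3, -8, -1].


d = |9+ 2| + |9+ 3| + |7-2| + |0+ 3| + |5+ 8| + |-1+ 1|
  = 11 + 12 + 5 + 3 + 13 + 0
  = 44

44


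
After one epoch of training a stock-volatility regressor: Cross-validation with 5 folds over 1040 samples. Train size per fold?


Fold size = 1040/5 = 208
Training per fold = 1040 - 208 = 832

832


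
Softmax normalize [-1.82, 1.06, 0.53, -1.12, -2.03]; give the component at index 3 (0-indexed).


Exponentials: e^-1.82=0.162, e^1.06=2.8864, e^0.53=1.6989, e^-1.12=0.3263, e^-2.03=0.1313
Sum = 5.2049
Softmax = [0.0311, 0.5545, 0.3264, 0.0627, 0.0252]
p[3] = 0.3263/5.2049 = 0.0627

0.0627


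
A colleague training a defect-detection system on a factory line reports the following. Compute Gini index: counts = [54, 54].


Probabilities: [54/108, 54/108] ≈ [0.5, 0.5]
Σpᵢ² = (2916 + 2916)/108² = 5832/11664
Gini = 1 - Σpᵢ² = 1 - 5832/11664 = 0.5

0.5


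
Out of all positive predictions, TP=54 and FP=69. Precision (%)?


Precision = TP/(TP+FP)
= 54/(54+69)
= 54/123 = 43.9%

43.9%


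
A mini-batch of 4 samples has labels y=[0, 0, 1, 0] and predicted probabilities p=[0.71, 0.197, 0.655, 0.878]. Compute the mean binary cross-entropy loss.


L[0] = -ln(1-0.71) = -ln(0.29) = 1.2379
L[1] = -ln(1-0.197) = -ln(0.803) = 0.2194
L[2] = -ln(0.655) = 0.4231
L[3] = -ln(1-0.878) = -ln(0.122) = 2.1037
mean = (1.2379 + 0.2194 + 0.4231 + 2.1037)/4 = 0.996

0.996


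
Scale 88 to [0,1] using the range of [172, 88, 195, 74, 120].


min=74, max=195
(88-74)/(195-74) = 14/121 = 0.1157

0.1157


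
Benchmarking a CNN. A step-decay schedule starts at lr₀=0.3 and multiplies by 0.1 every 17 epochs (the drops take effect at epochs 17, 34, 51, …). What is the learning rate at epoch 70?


n_drops = ⌊70/17⌋ = 4
lr = 0.3·0.1^4 = 0.3·0.0001 = 0.00003

0.00003


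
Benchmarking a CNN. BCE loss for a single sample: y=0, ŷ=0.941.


BCE = -[y·ln(p) + (1-y)·ln(1-p)]
= -0 - 1·ln(1-0.941)
= -ln(0.059) = 2.8302

2.8302


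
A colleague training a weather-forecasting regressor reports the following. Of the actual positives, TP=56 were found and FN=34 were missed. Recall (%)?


Recall = TP/(TP+FN)
= 56/(56+34)
= 56/90 = 62.22%

62.22%


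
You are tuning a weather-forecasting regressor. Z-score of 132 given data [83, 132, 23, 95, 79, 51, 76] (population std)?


μ = 77, σ = 31.5821
z = (132 - 77)/31.5821 = 1.7415

1.7415


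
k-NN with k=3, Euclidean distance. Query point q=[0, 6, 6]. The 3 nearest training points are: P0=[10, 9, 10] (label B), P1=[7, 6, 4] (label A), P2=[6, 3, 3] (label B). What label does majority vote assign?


d(q,P0) = 11.1803  (label B)
d(q,P1) = 7.2801  (label A)
d(q,P2) = 7.3485  (label B)
Votes: A=1, B=2
Majority → B

B


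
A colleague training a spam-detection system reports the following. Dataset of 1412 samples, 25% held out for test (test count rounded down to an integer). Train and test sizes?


Test = ⌊1412·25/100⌋ = 353
Train = 1412 - 353 = 1059

Train: 1059, Test: 353


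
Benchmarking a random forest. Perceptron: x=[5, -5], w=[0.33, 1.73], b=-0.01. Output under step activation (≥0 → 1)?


z = (5)·(0.33) + (-5)·(1.73) - 0.01
  = -7.01
step(z) = 0 (z<0)

0


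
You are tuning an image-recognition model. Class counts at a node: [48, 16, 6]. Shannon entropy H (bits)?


Probabilities: [48/70, 16/70, 6/70] ≈ [0.6857, 0.2286, 0.0857]
H = -((48/70)·log₂(48/70) + (16/70)·log₂(16/70) + (6/70)·log₂(6/70))
  = 1.1637 bits

1.1637 bits


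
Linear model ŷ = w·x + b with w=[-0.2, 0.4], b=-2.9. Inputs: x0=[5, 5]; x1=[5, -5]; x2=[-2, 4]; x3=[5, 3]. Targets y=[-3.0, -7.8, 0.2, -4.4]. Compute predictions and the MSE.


ŷ0 = (-0.2)·(5) + (0.4)·(5) - 2.9 = -1.9
ŷ1 = (-0.2)·(5) + (0.4)·(-5) - 2.9 = -5.9
ŷ2 = (-0.2)·(-2) + (0.4)·(4) - 2.9 = -0.9
ŷ3 = (-0.2)·(5) + (0.4)·(3) - 2.9 = -2.7
errors² = [1.21, 3.61, 1.21, 2.89]
MSE = 8.9200/4 = 2.23

2.23


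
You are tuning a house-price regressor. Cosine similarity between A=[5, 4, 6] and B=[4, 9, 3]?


A·B = 5·4 + 4·9 + 6·3 = 74
‖A‖ = √77 = 8.775, ‖B‖ = √106 = 10.2956
cos = 74/(√77·√106) = 74/√8162 = 0.8191

0.8191


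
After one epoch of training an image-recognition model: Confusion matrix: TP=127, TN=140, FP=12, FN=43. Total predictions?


Total = TP + TN + FP + FN
= 127 + 140 + 12 + 43
= 322
(Predicted positive: 139, predicted negative: 183)

322


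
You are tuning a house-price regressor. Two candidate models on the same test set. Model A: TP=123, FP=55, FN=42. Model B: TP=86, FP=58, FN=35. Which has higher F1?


Model A: P=123/178=0.691, R=123/165=0.7455, F1=2PR/(P+R)=2TP/(2TP+FP+FN)=246/343=0.7172
Model B: P=86/144=0.5972, R=86/121=0.7107, F1=2PR/(P+R)=2TP/(2TP+FP+FN)=172/265=0.6491
0.7172 > 0.6491 → Model A

Model A


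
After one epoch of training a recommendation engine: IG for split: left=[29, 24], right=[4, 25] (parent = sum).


Parent = [33, 49], H_parent = 0.9724
H_left = 0.9936 (n=53), H_right = 0.5788 (n=29)
H_children = (53/82)·0.9936 + (29/82)·0.5788 = 0.8469
IG = 0.9724 - 0.8469 = 0.1255

0.1255


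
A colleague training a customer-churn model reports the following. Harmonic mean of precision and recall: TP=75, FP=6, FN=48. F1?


Precision = 75/81 = 0.9259
Recall = 75/123 = 0.6098
F1 = 2·P·R/(P+R) = 2·TP/(2·TP+FP+FN) = 150/(150+6+48) = 150/204 = 0.7353

0.7353


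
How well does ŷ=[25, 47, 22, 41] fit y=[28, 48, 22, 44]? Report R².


ȳ = 35.5
SS_res = Σ(y-ŷ)² = 19
SS_tot = Σ(y-ȳ)² = 467
R² = 1 - SS_res/SS_tot = 1 - 0.0407 = 0.9593

0.9593


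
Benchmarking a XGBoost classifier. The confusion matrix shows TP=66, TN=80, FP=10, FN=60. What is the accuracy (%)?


Accuracy = (TP+TN)/(TP+TN+FP+FN)
= (66+80)/(216)
= 146/216 = 67.59%

67.59%


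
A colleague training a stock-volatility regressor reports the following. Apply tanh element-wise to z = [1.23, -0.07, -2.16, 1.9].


tanh(1.23) = 0.8426
tanh(-0.07) = -0.0699
tanh(-2.16) = -0.9737
tanh(1.9) = 0.9562
result = [0.8426, -0.0699, -0.9737, 0.9562]

[0.8426, -0.0699, -0.9737, 0.9562]


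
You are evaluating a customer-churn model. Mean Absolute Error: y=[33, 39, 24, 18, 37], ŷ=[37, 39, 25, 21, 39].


Absolute errors: |33-37|=4, |39-39|=0, |24-25|=1, |18-21|=3, |37-39|=2
Sum = 10
MAE = 10/5 = 2

2


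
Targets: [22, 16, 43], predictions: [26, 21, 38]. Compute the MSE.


Squared errors: (22-26)²=16, (16-21)²=25, (43-38)²=25
Sum = 66
MSE = 66/3 = 22

22


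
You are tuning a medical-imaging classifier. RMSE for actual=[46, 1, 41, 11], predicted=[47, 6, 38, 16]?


MSE = 60/4 = 15
RMSE = √(60/4) = 3.873

3.873


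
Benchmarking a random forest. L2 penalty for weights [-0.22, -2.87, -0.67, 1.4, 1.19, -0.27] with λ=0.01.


‖w‖₂² = (-0.22)² + (-2.87)² + (-0.67)² + (1.4)² + (1.19)² + (-0.27)²
     = 0.0484 + 8.2369 + 0.4489 + 1.96 + 1.4161 + 0.0729
     = 12.1832
λ·‖w‖₂² = 0.01·12.1832 = 0.121832

0.121832


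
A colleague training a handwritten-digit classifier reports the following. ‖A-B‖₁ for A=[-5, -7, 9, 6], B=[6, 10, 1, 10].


d = |-5-6| + |-7-10| + |9-1| + |6-10|
  = 11 + 17 + 8 + 4
  = 40

40


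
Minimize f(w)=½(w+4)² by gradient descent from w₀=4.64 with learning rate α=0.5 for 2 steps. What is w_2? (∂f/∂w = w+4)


step 1: grad = 4.64+4 = 8.64; w = 4.64 - 0.5·(8.64) = 0.32
step 2: grad = 0.32+4 = 4.32; w = 0.32 - 0.5·(4.32) = -1.84

-1.84


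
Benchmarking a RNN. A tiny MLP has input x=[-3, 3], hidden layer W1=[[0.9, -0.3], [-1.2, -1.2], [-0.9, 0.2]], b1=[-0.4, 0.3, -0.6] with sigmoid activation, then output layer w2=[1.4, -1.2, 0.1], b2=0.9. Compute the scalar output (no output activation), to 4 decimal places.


z1[0] = (0.9)·(-3) + (-0.3)·(3) - 0.4 = -4.0
z1[1] = (-1.2)·(-3) + (-1.2)·(3) + 0.3 = 0.3
z1[2] = (-0.9)·(-3) + (0.2)·(3) - 0.6 = 2.7
h = sigmoid(z1) = [0.018, 0.5744, 0.937]
output = (1.4)·(0.018) + (-1.2)·(0.5744) + (0.1)·(0.937) + 0.9 = 0.3296

0.3296


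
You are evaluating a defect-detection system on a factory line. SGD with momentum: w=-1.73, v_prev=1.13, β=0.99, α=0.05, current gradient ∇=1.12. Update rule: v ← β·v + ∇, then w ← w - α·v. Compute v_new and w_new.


v_new = 0.99·1.13 + 1.12 = 1.1187 + 1.12 = 2.2387
w_new = -1.73 - 0.05·2.2387 = -1.73 - 0.111935 = -1.841935

v_new=2.2387, w_new=-1.841935


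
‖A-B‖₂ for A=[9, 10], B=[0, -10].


d = √((9-0)² + (10+ 10)²)
  = √(81 + 400)
  = √481 = 21.9317

21.9317


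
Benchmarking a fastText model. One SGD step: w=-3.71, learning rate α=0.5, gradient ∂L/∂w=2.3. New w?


w_new = w - α·∇
= -3.71 - 0.5·2.3
= -3.71 - 1.15
= -4.86

-4.86


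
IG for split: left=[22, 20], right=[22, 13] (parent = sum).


Parent = [44, 33], H_parent = 0.9852
H_left = 0.9984 (n=42), H_right = 0.9518 (n=35)
H_children = (42/77)·0.9984 + (35/77)·0.9518 = 0.9772
IG = 0.9852 - 0.9772 = 0.008

0.008


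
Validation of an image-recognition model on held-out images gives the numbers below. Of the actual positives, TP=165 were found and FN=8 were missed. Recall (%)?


Recall = TP/(TP+FN)
= 165/(165+8)
= 165/173 = 95.38%

95.38%


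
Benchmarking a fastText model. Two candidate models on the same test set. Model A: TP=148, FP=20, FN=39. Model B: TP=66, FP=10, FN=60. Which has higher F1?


Model A: P=148/168=0.881, R=148/187=0.7914, F1=2PR/(P+R)=2TP/(2TP+FP+FN)=296/355=0.8338
Model B: P=66/76=0.8684, R=66/126=0.5238, F1=2PR/(P+R)=2TP/(2TP+FP+FN)=132/202=0.6535
0.8338 > 0.6535 → Model A

Model A


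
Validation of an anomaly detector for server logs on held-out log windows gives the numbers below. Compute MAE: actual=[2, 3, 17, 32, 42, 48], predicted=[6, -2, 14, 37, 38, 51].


Absolute errors: |2-6|=4, |3+ 2|=5, |17-14|=3, |32-37|=5, |42-38|=4, |48-51|=3
Sum = 24
MAE = 24/6 = 4

4


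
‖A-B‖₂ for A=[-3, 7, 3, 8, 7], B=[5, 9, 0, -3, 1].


d = √((-3-5)² + (7-9)² + (3-0)² + (8+ 3)² + (7-1)²)
  = √(64 + 4 + 9 + 121 + 36)
  = √234 = 15.2971

15.2971


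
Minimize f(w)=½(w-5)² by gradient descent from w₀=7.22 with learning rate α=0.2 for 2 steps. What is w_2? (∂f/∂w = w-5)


step 1: grad = 7.22-5 = 2.22; w = 7.22 - 0.2·(2.22) = 6.776
step 2: grad = 6.776-5 = 1.776; w = 6.776 - 0.2·(1.776) = 6.4208

6.4208


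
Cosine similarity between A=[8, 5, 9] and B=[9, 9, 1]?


A·B = 8·9 + 5·9 + 9·1 = 126
‖A‖ = √170 = 13.0384, ‖B‖ = √163 = 12.7671
cos = 126/(√170·√163) = 126/√27710 = 0.7569

0.7569


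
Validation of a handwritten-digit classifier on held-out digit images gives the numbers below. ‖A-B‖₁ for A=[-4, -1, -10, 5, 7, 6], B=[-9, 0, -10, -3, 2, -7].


d = |-4+ 9| + |-1-0| + |-10+ 10| + |5+ 3| + |7-2| + |6+ 7|
  = 5 + 1 + 0 + 8 + 5 + 13
  = 32

32


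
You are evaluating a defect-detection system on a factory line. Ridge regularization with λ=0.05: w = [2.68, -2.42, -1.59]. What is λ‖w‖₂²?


‖w‖₂² = (2.68)² + (-2.42)² + (-1.59)²
     = 7.1824 + 5.8564 + 2.5281
     = 15.5669
λ·‖w‖₂² = 0.05·15.5669 = 0.778345

0.778345


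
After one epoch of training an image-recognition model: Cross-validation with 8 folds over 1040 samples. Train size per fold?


Fold size = 1040/8 = 130
Training per fold = 1040 - 130 = 910

910


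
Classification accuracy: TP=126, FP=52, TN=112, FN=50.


Accuracy = (TP+TN)/(TP+TN+FP+FN)
= (126+112)/(340)
= 238/340 = 70.0%

70.0%


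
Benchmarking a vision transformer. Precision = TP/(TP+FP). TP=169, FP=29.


Precision = TP/(TP+FP)
= 169/(169+29)
= 169/198 = 85.35%

85.35%


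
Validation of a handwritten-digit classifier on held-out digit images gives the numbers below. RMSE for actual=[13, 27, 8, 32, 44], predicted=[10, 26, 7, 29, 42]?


MSE = 24/5 = 4.8
RMSE = √(24/5) = 2.1909

2.1909


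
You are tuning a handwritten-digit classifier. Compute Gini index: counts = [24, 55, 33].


Probabilities: [24/112, 55/112, 33/112] ≈ [0.2143, 0.4911, 0.2946]
Σpᵢ² = (576 + 3025 + 1089)/112² = 4690/12544
Gini = 1 - Σpᵢ² = 1 - 4690/12544 = 0.6261

0.6261


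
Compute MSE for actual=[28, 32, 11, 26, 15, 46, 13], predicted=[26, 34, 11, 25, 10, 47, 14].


Squared errors: (28-26)²=4, (32-34)²=4, (11-11)²=0, (26-25)²=1, (15-10)²=25, (46-47)²=1, (13-14)²=1
Sum = 36
MSE = 36/7 = 36/7

36/7


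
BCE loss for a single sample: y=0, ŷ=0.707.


BCE = -[y·ln(p) + (1-y)·ln(1-p)]
= -0 - 1·ln(1-0.707)
= -ln(0.293) = 1.2276

1.2276


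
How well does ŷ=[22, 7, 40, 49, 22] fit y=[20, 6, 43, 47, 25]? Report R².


ȳ = 28.2
SS_res = Σ(y-ŷ)² = 27
SS_tot = Σ(y-ȳ)² = 1142.8
R² = 1 - SS_res/SS_tot = 1 - 0.0236 = 0.9764

0.9764


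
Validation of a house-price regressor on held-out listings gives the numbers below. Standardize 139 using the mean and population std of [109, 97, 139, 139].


μ = 121, σ = 18.4932
z = (139 - 121)/18.4932 = 0.9733

0.9733


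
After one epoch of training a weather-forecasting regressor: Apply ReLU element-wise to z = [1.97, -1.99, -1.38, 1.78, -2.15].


ReLU(1.97) = max(0, 1.97) = 1.97
ReLU(-1.99) = max(0, -1.99) = 0.0
ReLU(-1.38) = max(0, -1.38) = 0.0
ReLU(1.78) = max(0, 1.78) = 1.78
ReLU(-2.15) = max(0, -2.15) = 0.0
result = [1.97, 0.0, 0.0, 1.78, 0.0]

[1.97, 0.0, 0.0, 1.78, 0.0]


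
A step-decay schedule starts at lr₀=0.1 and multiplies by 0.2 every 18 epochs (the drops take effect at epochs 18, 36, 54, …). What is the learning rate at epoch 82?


n_drops = ⌊82/18⌋ = 4
lr = 0.1·0.2^4 = 0.1·0.0016 = 0.00016

0.00016


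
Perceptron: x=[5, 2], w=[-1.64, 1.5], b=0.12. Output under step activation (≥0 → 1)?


z = (5)·(-1.64) + (2)·(1.5) + 0.12
  = -5.08
step(z) = 0 (z<0)

0


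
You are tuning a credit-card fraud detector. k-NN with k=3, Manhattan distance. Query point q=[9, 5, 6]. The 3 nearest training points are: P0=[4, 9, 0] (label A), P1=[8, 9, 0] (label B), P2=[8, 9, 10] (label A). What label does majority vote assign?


d(q,P0) = 15  (label A)
d(q,P1) = 11  (label B)
d(q,P2) = 9  (label A)
Votes: A=2, B=1
Majority → A

A


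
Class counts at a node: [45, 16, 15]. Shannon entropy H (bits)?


Probabilities: [45/76, 16/76, 15/76] ≈ [0.5921, 0.2105, 0.1974]
H = -((45/76)·log₂(45/76) + (16/76)·log₂(16/76) + (15/76)·log₂(15/76))
  = 1.383 bits

1.383 bits


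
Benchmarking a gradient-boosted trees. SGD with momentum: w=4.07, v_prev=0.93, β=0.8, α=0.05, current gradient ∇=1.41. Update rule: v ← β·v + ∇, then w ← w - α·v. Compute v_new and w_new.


v_new = 0.8·0.93 + 1.41 = 0.744 + 1.41 = 2.154
w_new = 4.07 - 0.05·2.154 = 4.07 - 0.1077 = 3.9623

v_new=2.154, w_new=3.9623


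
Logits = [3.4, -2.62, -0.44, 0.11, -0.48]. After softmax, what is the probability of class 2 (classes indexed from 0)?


Exponentials: e^3.4=29.9641, e^-2.62=0.0728, e^-0.44=0.644, e^0.11=1.1163, e^-0.48=0.6188
Sum = 32.416
Softmax = [0.9244, 0.0022, 0.0199, 0.0344, 0.0191]
p[2] = 0.644/32.416 = 0.0199

0.0199


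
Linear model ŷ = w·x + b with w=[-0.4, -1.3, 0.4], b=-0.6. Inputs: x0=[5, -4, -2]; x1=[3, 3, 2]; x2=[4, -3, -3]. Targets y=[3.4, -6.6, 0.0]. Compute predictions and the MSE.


ŷ0 = (-0.4)·(5) + (-1.3)·(-4) + (0.4)·(-2) - 0.6 = 1.8
ŷ1 = (-0.4)·(3) + (-1.3)·(3) + (0.4)·(2) - 0.6 = -4.9
ŷ2 = (-0.4)·(4) + (-1.3)·(-3) + (0.4)·(-3) - 0.6 = 0.5
errors² = [2.56, 2.89, 0.25]
MSE = 5.7000/3 = 1.9

1.9


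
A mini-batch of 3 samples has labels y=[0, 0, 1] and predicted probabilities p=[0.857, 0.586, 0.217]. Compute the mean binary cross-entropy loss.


L[0] = -ln(1-0.857) = -ln(0.143) = 1.9449
L[1] = -ln(1-0.586) = -ln(0.414) = 0.8819
L[2] = -ln(0.217) = 1.5279
mean = (1.9449 + 0.8819 + 1.5279)/3 = 1.4516

1.4516


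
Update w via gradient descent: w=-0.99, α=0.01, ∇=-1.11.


w_new = w - α·∇
= -0.99 - 0.01·-1.11
= -0.99 + 0.0111
= -0.9789

-0.9789


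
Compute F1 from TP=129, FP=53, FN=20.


Precision = 129/182 = 0.7088
Recall = 129/149 = 0.8658
F1 = 2·P·R/(P+R) = 2·TP/(2·TP+FP+FN) = 258/(258+53+20) = 258/331 = 0.7795

0.7795


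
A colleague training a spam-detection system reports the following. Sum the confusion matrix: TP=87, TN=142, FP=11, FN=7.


Total = TP + TN + FP + FN
= 87 + 142 + 11 + 7
= 247
(Predicted positive: 98, predicted negative: 149)

247


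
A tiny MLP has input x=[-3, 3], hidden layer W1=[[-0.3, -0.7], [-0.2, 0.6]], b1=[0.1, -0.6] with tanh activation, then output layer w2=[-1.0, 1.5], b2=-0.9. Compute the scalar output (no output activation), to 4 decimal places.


z1[0] = (-0.3)·(-3) + (-0.7)·(3) + 0.1 = -1.1
z1[1] = (-0.2)·(-3) + (0.6)·(3) - 0.6 = 1.8
h = tanh(z1) = [-0.8005, 0.9468]
output = (-1.0)·(-0.8005) + (1.5)·(0.9468) - 0.9 = 1.3207

1.3207


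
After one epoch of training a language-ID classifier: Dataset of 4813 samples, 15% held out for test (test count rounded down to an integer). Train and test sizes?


Test = ⌊4813·15/100⌋ = 721
Train = 4813 - 721 = 4092

Train: 4092, Test: 721


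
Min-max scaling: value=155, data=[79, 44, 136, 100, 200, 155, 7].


min=7, max=200
(155-7)/(200-7) = 148/193 = 0.7668

0.7668


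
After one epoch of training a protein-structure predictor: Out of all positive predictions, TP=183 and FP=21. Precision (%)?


Precision = TP/(TP+FP)
= 183/(183+21)
= 183/204 = 89.71%

89.71%


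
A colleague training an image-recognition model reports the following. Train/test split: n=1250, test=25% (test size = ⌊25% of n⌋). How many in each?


Test = ⌊1250·25/100⌋ = 312
Train = 1250 - 312 = 938

Train: 938, Test: 312


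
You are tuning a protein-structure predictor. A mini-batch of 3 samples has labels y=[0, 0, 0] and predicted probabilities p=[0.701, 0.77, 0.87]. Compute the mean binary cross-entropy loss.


L[0] = -ln(1-0.701) = -ln(0.299) = 1.2073
L[1] = -ln(1-0.77) = -ln(0.23) = 1.4697
L[2] = -ln(1-0.87) = -ln(0.13) = 2.0402
mean = (1.2073 + 1.4697 + 2.0402)/3 = 1.5724

1.5724


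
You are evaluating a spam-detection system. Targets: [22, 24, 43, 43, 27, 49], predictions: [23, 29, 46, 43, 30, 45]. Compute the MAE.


Absolute errors: |22-23|=1, |24-29|=5, |43-46|=3, |43-43|=0, |27-30|=3, |49-45|=4
Sum = 16
MAE = 16/6 = 8/3

8/3


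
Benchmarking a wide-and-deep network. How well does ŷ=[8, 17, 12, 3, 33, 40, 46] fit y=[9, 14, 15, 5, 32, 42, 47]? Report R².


ȳ = 23.4286
SS_res = Σ(y-ŷ)² = 29
SS_tot = Σ(y-ȳ)² = 1681.71
R² = 1 - SS_res/SS_tot = 1 - 0.0172 = 0.9828

0.9828


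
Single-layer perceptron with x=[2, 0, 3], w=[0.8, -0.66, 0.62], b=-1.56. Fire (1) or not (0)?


z = (2)·(0.8) + (0)·(-0.66) + (3)·(0.62) - 1.56
  = 1.9
step(z) = 1 (z≥0)

1


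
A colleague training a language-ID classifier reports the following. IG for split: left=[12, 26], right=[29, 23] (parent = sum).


Parent = [41, 49], H_parent = 0.9943
H_left = 0.8997 (n=38), H_right = 0.9904 (n=52)
H_children = (38/90)·0.8997 + (52/90)·0.9904 = 0.9521
IG = 0.9943 - 0.9521 = 0.0422

0.0422


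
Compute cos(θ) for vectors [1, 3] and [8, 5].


A·B = 1·8 + 3·5 = 23
‖A‖ = √10 = 3.1623, ‖B‖ = √89 = 9.434
cos = 23/(√10·√89) = 23/√890 = 0.771

0.771


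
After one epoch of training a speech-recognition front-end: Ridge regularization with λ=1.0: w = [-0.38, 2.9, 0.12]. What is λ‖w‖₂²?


‖w‖₂² = (-0.38)² + (2.9)² + (0.12)²
     = 0.1444 + 8.41 + 0.0144
     = 8.5688
λ·‖w‖₂² = 1.0·8.5688 = 8.5688

8.5688


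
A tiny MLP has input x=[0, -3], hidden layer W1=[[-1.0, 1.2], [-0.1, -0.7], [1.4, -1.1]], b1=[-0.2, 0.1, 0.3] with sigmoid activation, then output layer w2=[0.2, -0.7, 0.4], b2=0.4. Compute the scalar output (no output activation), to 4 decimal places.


z1[0] = (-1.0)·(0) + (1.2)·(-3) - 0.2 = -3.8
z1[1] = (-0.1)·(0) + (-0.7)·(-3) + 0.1 = 2.2
z1[2] = (1.4)·(0) + (-1.1)·(-3) + 0.3 = 3.6
h = sigmoid(z1) = [0.0219, 0.9002, 0.9734]
output = (0.2)·(0.0219) + (-0.7)·(0.9002) + (0.4)·(0.9734) + 0.4 = 0.1636

0.1636


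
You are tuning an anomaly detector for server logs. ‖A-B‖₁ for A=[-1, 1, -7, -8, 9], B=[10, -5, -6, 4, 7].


d = |-1-10| + |1+ 5| + |-7+ 6| + |-8-4| + |9-7|
  = 11 + 6 + 1 + 12 + 2
  = 32

32


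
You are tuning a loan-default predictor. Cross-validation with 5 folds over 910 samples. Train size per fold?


Fold size = 910/5 = 182
Training per fold = 910 - 182 = 728

728


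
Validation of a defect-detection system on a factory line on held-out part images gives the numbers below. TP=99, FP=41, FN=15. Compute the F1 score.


Precision = 99/140 = 0.7071
Recall = 99/114 = 0.8684
F1 = 2·P·R/(P+R) = 2·TP/(2·TP+FP+FN) = 198/(198+41+15) = 198/254 = 0.7795

0.7795


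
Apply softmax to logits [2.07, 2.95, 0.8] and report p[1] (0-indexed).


Exponentials: e^2.07=7.9248, e^2.95=19.106, e^0.8=2.2255
Sum = 29.2563
Softmax = [0.2709, 0.6531, 0.0761]
p[1] = 19.106/29.2563 = 0.6531

0.6531


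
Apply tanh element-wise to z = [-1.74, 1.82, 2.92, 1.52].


tanh(-1.74) = -0.9402
tanh(1.82) = 0.9488
tanh(2.92) = 0.9942
tanh(1.52) = 0.9087
result = [-0.9402, 0.9488, 0.9942, 0.9087]

[-0.9402, 0.9488, 0.9942, 0.9087]


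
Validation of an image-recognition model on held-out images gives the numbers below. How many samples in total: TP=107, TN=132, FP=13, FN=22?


Total = TP + TN + FP + FN
= 107 + 132 + 13 + 22
= 274
(Predicted positive: 120, predicted negative: 154)

274


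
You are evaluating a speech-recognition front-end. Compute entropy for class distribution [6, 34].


Probabilities: [6/40, 34/40] ≈ [0.15, 0.85]
H = -((6/40)·log₂(6/40) + (34/40)·log₂(34/40))
  = 0.6098 bits

0.6098 bits


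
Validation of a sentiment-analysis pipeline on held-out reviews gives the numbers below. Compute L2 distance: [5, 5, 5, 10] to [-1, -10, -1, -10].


d = √((5+ 1)² + (5+ 10)² + (5+ 1)² + (10+ 10)²)
  = √(36 + 225 + 36 + 400)
  = √697 = 26.4008

26.4008


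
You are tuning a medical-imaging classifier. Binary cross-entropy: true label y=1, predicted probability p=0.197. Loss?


BCE = -[y·ln(p) + (1-y)·ln(1-p)]
= -1·ln(0.197) - 0
= -ln(0.197) = 1.6246

1.6246


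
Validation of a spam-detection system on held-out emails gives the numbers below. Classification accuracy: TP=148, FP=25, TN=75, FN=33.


Accuracy = (TP+TN)/(TP+TN+FP+FN)
= (148+75)/(281)
= 223/281 = 79.36%

79.36%


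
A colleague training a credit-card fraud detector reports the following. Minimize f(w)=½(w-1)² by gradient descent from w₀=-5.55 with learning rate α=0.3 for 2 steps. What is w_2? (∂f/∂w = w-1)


step 1: grad = -5.55-1 = -6.55; w = -5.55 - 0.3·(-6.55) = -3.585
step 2: grad = -3.585-1 = -4.585; w = -3.585 - 0.3·(-4.585) = -2.2095

-2.2095


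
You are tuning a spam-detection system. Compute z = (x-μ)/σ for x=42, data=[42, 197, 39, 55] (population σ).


μ = 83.25, σ = 65.9484
z = (42 - 83.25)/65.9484 = -0.6255

-0.6255


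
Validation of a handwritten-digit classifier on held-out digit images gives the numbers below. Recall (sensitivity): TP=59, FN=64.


Recall = TP/(TP+FN)
= 59/(59+64)
= 59/123 = 47.97%

47.97%


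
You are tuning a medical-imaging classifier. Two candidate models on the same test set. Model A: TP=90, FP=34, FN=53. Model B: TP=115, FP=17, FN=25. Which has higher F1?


Model A: P=90/124=0.7258, R=90/143=0.6294, F1=2PR/(P+R)=2TP/(2TP+FP+FN)=180/267=0.6742
Model B: P=115/132=0.8712, R=115/140=0.8214, F1=2PR/(P+R)=2TP/(2TP+FP+FN)=230/272=0.8456
0.6742 < 0.8456 → Model B

Model B


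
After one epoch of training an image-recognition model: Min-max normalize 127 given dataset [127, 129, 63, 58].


min=58, max=129
(127-58)/(129-58) = 69/71 = 0.9718

0.9718


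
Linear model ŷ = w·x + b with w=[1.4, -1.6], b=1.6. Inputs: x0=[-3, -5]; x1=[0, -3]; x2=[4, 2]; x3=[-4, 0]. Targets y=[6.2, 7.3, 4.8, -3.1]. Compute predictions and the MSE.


ŷ0 = (1.4)·(-3) + (-1.6)·(-5) + 1.6 = 5.4
ŷ1 = (1.4)·(0) + (-1.6)·(-3) + 1.6 = 6.4
ŷ2 = (1.4)·(4) + (-1.6)·(2) + 1.6 = 4.0
ŷ3 = (1.4)·(-4) + (-1.6)·(0) + 1.6 = -4.0
errors² = [0.64, 0.81, 0.64, 0.81]
MSE = 2.9000/4 = 0.725

0.725


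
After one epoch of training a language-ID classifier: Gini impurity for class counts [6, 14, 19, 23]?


Probabilities: [6/62, 14/62, 19/62, 23/62] ≈ [0.0968, 0.2258, 0.3065, 0.371]
Σpᵢ² = (36 + 196 + 361 + 529)/62² = 1122/3844
Gini = 1 - Σpᵢ² = 1 - 1122/3844 = 0.7081

0.7081


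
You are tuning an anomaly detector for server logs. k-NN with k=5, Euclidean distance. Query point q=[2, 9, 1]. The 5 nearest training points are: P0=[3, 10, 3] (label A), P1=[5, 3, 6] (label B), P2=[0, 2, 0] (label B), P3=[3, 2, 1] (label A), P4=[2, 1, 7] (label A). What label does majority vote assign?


d(q,P0) = 2.4495  (label A)
d(q,P1) = 8.3666  (label B)
d(q,P2) = 7.3485  (label B)
d(q,P3) = 7.0711  (label A)
d(q,P4) = 10.0  (label A)
Votes: A=3, B=2
Majority → A

A


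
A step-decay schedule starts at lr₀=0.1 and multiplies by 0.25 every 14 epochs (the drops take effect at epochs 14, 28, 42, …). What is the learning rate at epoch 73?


n_drops = ⌊73/14⌋ = 5
lr = 0.1·0.25^5 = 0.1·0.0009765625 = 0.00009765625

0.00009765625


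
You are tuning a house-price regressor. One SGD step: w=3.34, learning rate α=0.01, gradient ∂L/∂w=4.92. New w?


w_new = w - α·∇
= 3.34 - 0.01·4.92
= 3.34 - 0.0492
= 3.2908

3.2908


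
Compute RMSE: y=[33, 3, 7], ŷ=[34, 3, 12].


MSE = 26/3 = 8.6667
RMSE = √(26/3) = 2.9439

2.9439


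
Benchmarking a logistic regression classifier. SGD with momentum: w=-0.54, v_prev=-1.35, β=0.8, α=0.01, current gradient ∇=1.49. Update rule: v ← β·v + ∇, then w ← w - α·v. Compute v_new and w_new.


v_new = 0.8·-1.35 + 1.49 = -1.08 + 1.49 = 0.41
w_new = -0.54 - 0.01·0.41 = -0.54 - 0.0041 = -0.5441

v_new=0.41, w_new=-0.5441


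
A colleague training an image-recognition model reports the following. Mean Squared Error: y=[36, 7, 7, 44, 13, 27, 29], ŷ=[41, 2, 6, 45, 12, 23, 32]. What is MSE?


Squared errors: (36-41)²=25, (7-2)²=25, (7-6)²=1, (44-45)²=1, (13-12)²=1, (27-23)²=16, (29-32)²=9
Sum = 78
MSE = 78/7 = 78/7

78/7


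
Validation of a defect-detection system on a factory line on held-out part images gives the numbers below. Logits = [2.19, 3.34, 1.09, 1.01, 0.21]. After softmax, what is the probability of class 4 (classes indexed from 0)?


Exponentials: e^2.19=8.9352, e^3.34=28.2191, e^1.09=2.9743, e^1.01=2.7456, e^0.21=1.2337
Sum = 44.1079
Softmax = [0.2026, 0.6398, 0.0674, 0.0622, 0.028]
p[4] = 1.2337/44.1079 = 0.028

0.028


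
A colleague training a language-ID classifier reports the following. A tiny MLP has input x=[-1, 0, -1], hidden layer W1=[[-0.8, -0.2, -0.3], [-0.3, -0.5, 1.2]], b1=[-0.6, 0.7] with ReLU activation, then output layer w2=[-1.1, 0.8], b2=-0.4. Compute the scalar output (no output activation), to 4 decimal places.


z1[0] = (-0.8)·(-1) + (-0.2)·(0) + (-0.3)·(-1) - 0.6 = 0.5
z1[1] = (-0.3)·(-1) + (-0.5)·(0) + (1.2)·(-1) + 0.7 = -0.2
h = ReLU(z1) = [0.5, 0.0]
output = (-1.1)·(0.5) + (0.8)·(0.0) - 0.4 = -0.95

-0.95


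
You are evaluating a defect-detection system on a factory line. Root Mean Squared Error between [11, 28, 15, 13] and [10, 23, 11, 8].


MSE = 67/4 = 16.75
RMSE = √(67/4) = 4.0927

4.0927


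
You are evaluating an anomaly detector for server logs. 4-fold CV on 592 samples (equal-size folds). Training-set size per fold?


Fold size = 592/4 = 148
Training per fold = 592 - 148 = 444

444


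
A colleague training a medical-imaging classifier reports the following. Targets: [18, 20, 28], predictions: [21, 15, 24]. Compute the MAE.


Absolute errors: |18-21|=3, |20-15|=5, |28-24|=4
Sum = 12
MAE = 12/3 = 4

4


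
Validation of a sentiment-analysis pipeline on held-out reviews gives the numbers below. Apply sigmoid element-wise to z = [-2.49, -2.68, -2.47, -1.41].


σ(-2.49) = 1/(1+e^2.49) = 0.0766
σ(-2.68) = 1/(1+e^2.68) = 0.0642
σ(-2.47) = 1/(1+e^2.47) = 0.078
σ(-1.41) = 1/(1+e^1.41) = 0.1962
result = [0.0766, 0.0642, 0.078, 0.1962]

[0.0766, 0.0642, 0.078, 0.1962]


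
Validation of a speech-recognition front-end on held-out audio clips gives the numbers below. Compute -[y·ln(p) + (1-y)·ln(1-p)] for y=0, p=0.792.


BCE = -[y·ln(p) + (1-y)·ln(1-p)]
= -0 - 1·ln(1-0.792)
= -ln(0.208) = 1.5702

1.5702


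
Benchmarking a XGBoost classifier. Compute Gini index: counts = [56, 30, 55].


Probabilities: [56/141, 30/141, 55/141] ≈ [0.3972, 0.2128, 0.3901]
Σpᵢ² = (3136 + 900 + 3025)/141² = 7061/19881
Gini = 1 - Σpᵢ² = 1 - 7061/19881 = 0.6448

0.6448


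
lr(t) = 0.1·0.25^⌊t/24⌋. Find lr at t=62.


n_drops = ⌊62/24⌋ = 2
lr = 0.1·0.25^2 = 0.1·0.0625 = 0.00625

0.00625


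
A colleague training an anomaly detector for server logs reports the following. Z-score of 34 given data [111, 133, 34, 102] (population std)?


μ = 95, σ = 36.9797
z = (34 - 95)/36.9797 = -1.6496

-1.6496


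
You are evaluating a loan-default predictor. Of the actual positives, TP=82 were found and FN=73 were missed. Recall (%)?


Recall = TP/(TP+FN)
= 82/(82+73)
= 82/155 = 52.9%

52.9%


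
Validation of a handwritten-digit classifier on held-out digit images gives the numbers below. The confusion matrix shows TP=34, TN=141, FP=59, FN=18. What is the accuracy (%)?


Accuracy = (TP+TN)/(TP+TN+FP+FN)
= (34+141)/(252)
= 175/252 = 69.44%

69.44%


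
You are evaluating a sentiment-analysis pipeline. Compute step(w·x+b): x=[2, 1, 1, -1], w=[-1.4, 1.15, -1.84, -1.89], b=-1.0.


z = (2)·(-1.4) + (1)·(1.15) + (1)·(-1.84) + (-1)·(-1.89) - 1.0
  = -2.6
step(z) = 0 (z<0)

0


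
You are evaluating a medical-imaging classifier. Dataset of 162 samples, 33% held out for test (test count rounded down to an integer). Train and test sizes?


Test = ⌊162·33/100⌋ = 53
Train = 162 - 53 = 109

Train: 109, Test: 53


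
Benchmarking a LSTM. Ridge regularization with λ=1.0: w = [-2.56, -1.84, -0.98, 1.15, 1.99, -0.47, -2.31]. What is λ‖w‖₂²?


‖w‖₂² = (-2.56)² + (-1.84)² + (-0.98)² + (1.15)² + (1.99)² + (-0.47)² + (-2.31)²
     = 6.5536 + 3.3856 + 0.9604 + 1.3225 + 3.9601 + 0.2209 + 5.3361
     = 21.7392
λ·‖w‖₂² = 1.0·21.7392 = 21.7392

21.7392


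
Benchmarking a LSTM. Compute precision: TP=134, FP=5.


Precision = TP/(TP+FP)
= 134/(134+5)
= 134/139 = 96.4%

96.4%


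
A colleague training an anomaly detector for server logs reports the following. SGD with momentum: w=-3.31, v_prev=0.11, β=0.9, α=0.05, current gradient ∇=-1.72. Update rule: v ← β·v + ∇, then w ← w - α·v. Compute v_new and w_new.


v_new = 0.9·0.11 - 1.72 = 0.099 - 1.72 = -1.621
w_new = -3.31 - 0.05·-1.621 = -3.31 + 0.08105 = -3.22895

v_new=-1.621, w_new=-3.22895


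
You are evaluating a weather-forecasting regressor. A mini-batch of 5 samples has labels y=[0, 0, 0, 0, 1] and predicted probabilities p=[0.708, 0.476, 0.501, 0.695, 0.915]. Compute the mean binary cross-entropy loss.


L[0] = -ln(1-0.708) = -ln(0.292) = 1.231
L[1] = -ln(1-0.476) = -ln(0.524) = 0.6463
L[2] = -ln(1-0.501) = -ln(0.499) = 0.6951
L[3] = -ln(1-0.695) = -ln(0.305) = 1.1874
L[4] = -ln(0.915) = 0.0888
mean = (1.231 + 0.6463 + 0.6951 + 1.1874 + 0.0888)/5 = 0.7697

0.7697


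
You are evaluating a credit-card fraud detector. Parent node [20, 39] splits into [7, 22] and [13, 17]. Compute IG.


Parent = [20, 39], H_parent = 0.9238
H_left = 0.7973 (n=29), H_right = 0.9871 (n=30)
H_children = (29/59)·0.7973 + (30/59)·0.9871 = 0.8938
IG = 0.9238 - 0.8938 = 0.03

0.03


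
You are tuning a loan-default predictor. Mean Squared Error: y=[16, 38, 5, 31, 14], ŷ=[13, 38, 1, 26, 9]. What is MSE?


Squared errors: (16-13)²=9, (38-38)²=0, (5-1)²=16, (31-26)²=25, (14-9)²=25
Sum = 75
MSE = 75/5 = 15

15


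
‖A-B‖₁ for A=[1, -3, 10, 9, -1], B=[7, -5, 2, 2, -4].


d = |1-7| + |-3+ 5| + |10-2| + |9-2| + |-1+ 4|
  = 6 + 2 + 8 + 7 + 3
  = 26

26


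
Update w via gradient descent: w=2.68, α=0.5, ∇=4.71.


w_new = w - α·∇
= 2.68 - 0.5·4.71
= 2.68 - 2.355
= 0.325

0.325


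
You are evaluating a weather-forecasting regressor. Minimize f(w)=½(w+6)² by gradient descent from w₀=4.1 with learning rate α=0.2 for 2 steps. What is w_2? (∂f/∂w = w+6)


step 1: grad = 4.1+6 = 10.1; w = 4.1 - 0.2·(10.1) = 2.08
step 2: grad = 2.08+6 = 8.08; w = 2.08 - 0.2·(8.08) = 0.464

0.464


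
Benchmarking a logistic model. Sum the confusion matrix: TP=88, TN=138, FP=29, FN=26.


Total = TP + TN + FP + FN
= 88 + 138 + 29 + 26
= 281
(Predicted positive: 117, predicted negative: 164)

281


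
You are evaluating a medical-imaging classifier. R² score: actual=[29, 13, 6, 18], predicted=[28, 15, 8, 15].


ȳ = 16.5
SS_res = Σ(y-ŷ)² = 18
SS_tot = Σ(y-ȳ)² = 281
R² = 1 - SS_res/SS_tot = 1 - 0.0641 = 0.9359

0.9359


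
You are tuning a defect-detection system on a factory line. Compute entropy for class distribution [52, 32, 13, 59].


Probabilities: [52/156, 32/156, 13/156, 59/156] ≈ [0.3333, 0.2051, 0.0833, 0.3782]
H = -((52/156)·log₂(52/156) + (32/156)·log₂(32/156) + (13/156)·log₂(13/156) + (59/156)·log₂(59/156))
  = 1.8264 bits

1.8264 bits


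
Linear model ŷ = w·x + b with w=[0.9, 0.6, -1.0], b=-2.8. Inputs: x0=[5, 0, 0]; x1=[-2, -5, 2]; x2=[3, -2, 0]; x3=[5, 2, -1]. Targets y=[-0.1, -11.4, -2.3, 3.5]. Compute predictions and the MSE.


ŷ0 = (0.9)·(5) + (0.6)·(0) + (-1.0)·(0) - 2.8 = 1.7
ŷ1 = (0.9)·(-2) + (0.6)·(-5) + (-1.0)·(2) - 2.8 = -9.6
ŷ2 = (0.9)·(3) + (0.6)·(-2) + (-1.0)·(0) - 2.8 = -1.3
ŷ3 = (0.9)·(5) + (0.6)·(2) + (-1.0)·(-1) - 2.8 = 3.9
errors² = [3.24, 3.24, 1.0, 0.16]
MSE = 7.6400/4 = 1.91

1.91


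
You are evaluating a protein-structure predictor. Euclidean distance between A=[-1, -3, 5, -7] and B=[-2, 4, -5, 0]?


d = √((-1+ 2)² + (-3-4)² + (5+ 5)² + (-7-0)²)
  = √(1 + 49 + 100 + 49)
  = √199 = 14.1067

14.1067


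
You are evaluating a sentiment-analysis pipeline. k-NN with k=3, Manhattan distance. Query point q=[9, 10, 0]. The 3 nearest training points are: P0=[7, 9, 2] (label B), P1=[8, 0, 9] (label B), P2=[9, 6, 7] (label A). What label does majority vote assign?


d(q,P0) = 5  (label B)
d(q,P1) = 20  (label B)
d(q,P2) = 11  (label A)
Votes: A=1, B=2
Majority → B

B


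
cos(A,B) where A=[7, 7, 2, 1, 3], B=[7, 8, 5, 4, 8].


A·B = 7·7 + 7·8 + 2·5 + 1·4 + 3·8 = 143
‖A‖ = √112 = 10.583, ‖B‖ = √218 = 14.7648
cos = 143/(√112·√218) = 143/√24416 = 0.9152

0.9152


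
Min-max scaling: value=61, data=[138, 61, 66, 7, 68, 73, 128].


min=7, max=138
(61-7)/(138-7) = 54/131 = 0.4122

0.4122


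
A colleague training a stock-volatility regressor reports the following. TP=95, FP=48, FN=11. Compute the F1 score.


Precision = 95/143 = 0.6643
Recall = 95/106 = 0.8962
F1 = 2·P·R/(P+R) = 2·TP/(2·TP+FP+FN) = 190/(190+48+11) = 190/249 = 0.7631

0.7631


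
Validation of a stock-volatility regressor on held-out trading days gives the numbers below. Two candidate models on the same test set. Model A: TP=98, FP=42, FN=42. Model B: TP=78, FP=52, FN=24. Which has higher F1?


Model A: P=98/140=0.7, R=98/140=0.7, F1=2PR/(P+R)=2TP/(2TP+FP+FN)=196/280=0.7
Model B: P=78/130=0.6, R=78/102=0.7647, F1=2PR/(P+R)=2TP/(2TP+FP+FN)=156/232=0.6724
0.7 > 0.6724 → Model A

Model A


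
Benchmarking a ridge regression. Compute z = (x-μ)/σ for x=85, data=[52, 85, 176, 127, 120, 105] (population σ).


μ = 110.8333, σ = 38.1987
z = (85 - 110.8333)/38.1987 = -0.6763

-0.6763


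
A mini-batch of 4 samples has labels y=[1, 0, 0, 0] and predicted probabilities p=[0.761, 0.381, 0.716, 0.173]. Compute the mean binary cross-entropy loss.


L[0] = -ln(0.761) = 0.2731
L[1] = -ln(1-0.381) = -ln(0.619) = 0.4797
L[2] = -ln(1-0.716) = -ln(0.284) = 1.2588
L[3] = -ln(1-0.173) = -ln(0.827) = 0.19
mean = (0.2731 + 0.4797 + 1.2588 + 0.19)/4 = 0.5504

0.5504


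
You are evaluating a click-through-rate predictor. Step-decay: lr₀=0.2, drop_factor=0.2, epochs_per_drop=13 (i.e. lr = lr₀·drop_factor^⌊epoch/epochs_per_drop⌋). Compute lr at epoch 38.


n_drops = ⌊38/13⌋ = 2
lr = 0.2·0.2^2 = 0.2·0.04 = 0.008

0.008


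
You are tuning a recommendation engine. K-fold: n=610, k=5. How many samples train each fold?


Fold size = 610/5 = 122
Training per fold = 610 - 122 = 488

488


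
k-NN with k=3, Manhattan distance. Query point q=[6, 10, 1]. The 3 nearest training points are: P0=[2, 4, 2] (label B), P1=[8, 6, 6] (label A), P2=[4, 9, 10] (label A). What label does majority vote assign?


d(q,P0) = 11  (label B)
d(q,P1) = 11  (label A)
d(q,P2) = 12  (label A)
Votes: A=2, B=1
Majority → A

A


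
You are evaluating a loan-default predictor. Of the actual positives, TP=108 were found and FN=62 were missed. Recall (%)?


Recall = TP/(TP+FN)
= 108/(108+62)
= 108/170 = 63.53%

63.53%
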